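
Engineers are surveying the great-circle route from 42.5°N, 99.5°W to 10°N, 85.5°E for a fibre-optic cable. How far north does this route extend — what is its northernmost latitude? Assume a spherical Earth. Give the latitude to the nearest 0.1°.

≈ 85.4°N

The great circle lies in the plane with unit normal n̂ = (p₁ × p₂)/|p₁ × p₂|.
Here n̂_z ≈ -0.080; the vertex latitude is φ_max = arccos|n̂_z| ≈ 85.4°.
Check via Clairaut: cos φ_max = |cos φ₁| · sin C = cos(42.5°)·sin(6.2°) ≈ 0.080, again giving ≈ 85.4°.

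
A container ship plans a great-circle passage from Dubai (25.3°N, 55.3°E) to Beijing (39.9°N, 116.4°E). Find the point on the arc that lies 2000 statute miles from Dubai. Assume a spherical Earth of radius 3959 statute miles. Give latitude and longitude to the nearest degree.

Write both endpoints as unit vectors p₁, p₂ with components (cos φ cos λ, cos φ sin λ, sin φ).
The central angle between the endpoints is δ = arccos(p₁·p₂) ≈ 0.916 rad (52.5°). The total great-circle distance is δ·R ≈ 0.916 × 3959 ≈ 3625 mi, so the target fraction is f = 2000/3625 ≈ 0.552.
Interpolate at f ≈ 0.552 with slerp weights a = sin((1−f)δ)/sin δ ≈ 0.503, b = sin(fδ)/sin δ ≈ 0.610.
p = a·p₁ + b·p₂ ≈ (0.051, 0.793, 0.607); φ = arcsin(p_z) ≈ 37.34°, λ = atan2(p_y, p_x) ≈ 86.34°.

≈ (37°N, 86°E)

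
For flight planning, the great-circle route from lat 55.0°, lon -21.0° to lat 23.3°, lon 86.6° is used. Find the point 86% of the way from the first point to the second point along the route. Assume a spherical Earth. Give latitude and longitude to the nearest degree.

≈ lat 33°, lon 79°

Convert each endpoint to a unit vector on the sphere (x = cos φ cos λ, y = cos φ sin λ, z = sin φ).
The central angle between the endpoints is δ = arccos(p₁·p₂) ≈ 1.405 rad (80.5°).
Interpolate at f = 0.86 with slerp weights a = sin((1−f)δ)/sin δ ≈ 0.198, b = sin(fδ)/sin δ ≈ 0.948.
p = a·p₁ + b·p₂ ≈ (0.158, 0.828, 0.537); φ = arcsin(p_z) ≈ 32.50°, λ = atan2(p_y, p_x) ≈ 79.22°.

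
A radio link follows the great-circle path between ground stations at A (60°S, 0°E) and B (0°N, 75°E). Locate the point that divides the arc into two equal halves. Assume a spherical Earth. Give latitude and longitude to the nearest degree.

Write both endpoints as unit vectors p₁, p₂ with components (cos φ cos λ, cos φ sin λ, sin φ).
The central angle between the endpoints is δ = arccos(p₁·p₂) ≈ 1.441 rad (82.6°).
Interpolate at f = 1/2 with slerp weights a = sin((1−f)δ)/sin δ ≈ 0.665, b = sin(fδ)/sin δ ≈ 0.665.
p = a·p₁ + b·p₂ ≈ (0.505, 0.643, -0.576); φ = arcsin(p_z) ≈ -35.19°, λ = atan2(p_y, p_x) ≈ 51.85°.

≈ (35°S, 52°E)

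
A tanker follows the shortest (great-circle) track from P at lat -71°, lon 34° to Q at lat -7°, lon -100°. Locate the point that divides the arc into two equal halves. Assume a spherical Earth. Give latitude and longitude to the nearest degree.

≈ lat -53°, lon -83°

Write both endpoints as unit vectors p₁, p₂ with components (cos φ cos λ, cos φ sin λ, sin φ).
The central angle between the endpoints is δ = arccos(p₁·p₂) ≈ 1.680 rad (96.3°).
Interpolate at f = 1/2 with slerp weights a = sin((1−f)δ)/sin δ ≈ 0.749, b = sin(fδ)/sin δ ≈ 0.749.
p = a·p₁ + b·p₂ ≈ (0.073, -0.596, -0.800); φ = arcsin(p_z) ≈ -53.10°, λ = atan2(p_y, p_x) ≈ -83.01°.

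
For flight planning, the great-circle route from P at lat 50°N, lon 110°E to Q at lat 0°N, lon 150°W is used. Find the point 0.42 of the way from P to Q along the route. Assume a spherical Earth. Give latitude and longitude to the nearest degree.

Write both endpoints as unit vectors p₁, p₂ with components (cos φ cos λ, cos φ sin λ, sin φ).
The central angle between the endpoints is δ = arccos(p₁·p₂) ≈ 1.683 rad (96.4°).
Interpolate at f = 0.42 with slerp weights a = sin((1−f)δ)/sin δ ≈ 0.833, b = sin(fδ)/sin δ ≈ 0.653.
p = a·p₁ + b·p₂ ≈ (-0.749, 0.177, 0.638); φ = arcsin(p_z) ≈ 39.68°, λ = atan2(p_y, p_x) ≈ 166.73°.

≈ lat 40°N, lon 167°E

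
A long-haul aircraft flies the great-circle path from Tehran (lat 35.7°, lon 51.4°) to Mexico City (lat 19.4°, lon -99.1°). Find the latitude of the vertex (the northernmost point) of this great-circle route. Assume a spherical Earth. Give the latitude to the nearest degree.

The great circle lies in the plane with unit normal n̂ = (p₁ × p₂)/|p₁ × p₂|.
Here n̂_z ≈ -0.428; the vertex latitude is φ_max = arccos|n̂_z| ≈ 64.7°.
Check via Clairaut: cos φ_max = |cos φ₁| · sin C = cos(35.7°)·sin(31.8°) ≈ 0.428, again giving ≈ 64.7°.

≈ 65°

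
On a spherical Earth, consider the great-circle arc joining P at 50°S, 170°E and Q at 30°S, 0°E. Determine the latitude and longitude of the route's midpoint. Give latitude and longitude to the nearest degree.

≈ 78°S, 26°E

Convert each endpoint to a unit vector on the sphere (x = cos φ cos λ, y = cos φ sin λ, z = sin φ).
The central angle between the endpoints is δ = arccos(p₁·p₂) ≈ 1.737 rad (99.5°).
Interpolate at f = 1/2 with slerp weights a = sin((1−f)δ)/sin δ ≈ 0.774, b = sin(fδ)/sin δ ≈ 0.774.
p = a·p₁ + b·p₂ ≈ (0.180, 0.086, -0.980); φ = arcsin(p_z) ≈ -78.47°, λ = atan2(p_y, p_x) ≈ 25.60°.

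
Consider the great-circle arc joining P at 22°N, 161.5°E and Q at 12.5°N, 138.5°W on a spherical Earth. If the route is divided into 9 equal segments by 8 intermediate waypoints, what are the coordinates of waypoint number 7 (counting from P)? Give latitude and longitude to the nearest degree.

≈ 16°N, 151°W

Convert each endpoint to a unit vector on the sphere (x = cos φ cos λ, y = cos φ sin λ, z = sin φ).
The central angle between the endpoints is δ = arccos(p₁·p₂) ≈ 1.008 rad (57.7°).
Interpolate at f = 7/9 with slerp weights a = sin((1−f)δ)/sin δ ≈ 0.263, b = sin(fδ)/sin δ ≈ 0.835.
p = a·p₁ + b·p₂ ≈ (-0.841, -0.463, 0.279); φ = arcsin(p_z) ≈ 16.21°, λ = atan2(p_y, p_x) ≈ -151.19°.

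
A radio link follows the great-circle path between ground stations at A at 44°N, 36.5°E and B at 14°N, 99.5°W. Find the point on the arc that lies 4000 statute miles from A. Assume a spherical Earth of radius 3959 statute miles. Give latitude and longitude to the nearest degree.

Convert each endpoint to a unit vector on the sphere (x = cos φ cos λ, y = cos φ sin λ, z = sin φ).
The central angle between the endpoints is δ = arccos(p₁·p₂) ≈ 1.911 rad (109.5°). The total great-circle distance is δ·R ≈ 1.911 × 3959 ≈ 7567 mi, so the target fraction is f = 4000/7567 ≈ 0.529.
Interpolate at f ≈ 0.529 with slerp weights a = sin((1−f)δ)/sin δ ≈ 0.832, b = sin(fδ)/sin δ ≈ 0.899.
p = a·p₁ + b·p₂ ≈ (0.337, -0.504, 0.795); φ = arcsin(p_z) ≈ 52.67°, λ = atan2(p_y, p_x) ≈ -56.23°.

≈ 53°N, 56°W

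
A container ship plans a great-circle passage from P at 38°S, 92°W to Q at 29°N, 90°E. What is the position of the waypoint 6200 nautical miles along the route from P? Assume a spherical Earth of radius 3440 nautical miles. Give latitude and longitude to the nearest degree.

≈ 38°S, 102°E

The haversine formula gives a central angle δ ≈ 2.982 rad (170.8°) between the endpoints. The total great-circle distance is δ·R ≈ 2.982 × 3440 ≈ 10258 nmi, so the target fraction is f = 6200/10258 ≈ 0.604.
Interpolate at f ≈ 0.604 with slerp weights a = sin((1−f)δ)/sin δ ≈ 5.812, b = sin(fδ)/sin δ ≈ 6.119.
p = a·p₁ + b·p₂ ≈ (-0.160, 0.775, -0.611); φ = arcsin(p_z) ≈ -37.69°, λ = atan2(p_y, p_x) ≈ 101.65°.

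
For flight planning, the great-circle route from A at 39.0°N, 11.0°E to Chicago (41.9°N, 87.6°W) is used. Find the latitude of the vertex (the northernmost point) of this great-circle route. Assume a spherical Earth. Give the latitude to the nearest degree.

≈ 53°N

The great circle lies in the plane with unit normal n̂ = (p₁ × p₂)/|p₁ × p₂|.
Here n̂_z ≈ -0.607; the vertex latitude is φ_max = arccos|n̂_z| ≈ 52.6°.
Check via Clairaut: cos φ_max = |cos φ₁| · sin C = cos(39.0°)·sin(51.3°) ≈ 0.607, again giving ≈ 52.6°.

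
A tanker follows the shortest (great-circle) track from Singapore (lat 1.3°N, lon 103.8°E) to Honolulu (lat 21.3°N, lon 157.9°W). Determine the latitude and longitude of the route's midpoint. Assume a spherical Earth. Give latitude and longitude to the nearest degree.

≈ lat 17°N, lon 151°E

Convert each endpoint to a unit vector on the sphere (x = cos φ cos λ, y = cos φ sin λ, z = sin φ).
The central angle between the endpoints is δ = arccos(p₁·p₂) ≈ 1.697 rad (97.3°).
Interpolate at f = 1/2 with slerp weights a = sin((1−f)δ)/sin δ ≈ 0.756, b = sin(fδ)/sin δ ≈ 0.756.
p = a·p₁ + b·p₂ ≈ (-0.833, 0.469, 0.292); φ = arcsin(p_z) ≈ 16.97°, λ = atan2(p_y, p_x) ≈ 150.62°.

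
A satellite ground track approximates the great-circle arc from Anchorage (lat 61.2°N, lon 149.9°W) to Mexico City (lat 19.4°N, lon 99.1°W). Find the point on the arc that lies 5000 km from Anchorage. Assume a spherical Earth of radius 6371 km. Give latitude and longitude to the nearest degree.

≈ lat 28°N, lon 104°W

From cos δ = sin φ₁ sin φ₂ + cos φ₁ cos φ₂ cos Δλ, the central angle is δ ≈ 0.954 rad (54.7°). The total great-circle distance is δ·R ≈ 0.954 × 6371 ≈ 6079 km, so the target fraction is f = 5000/6079 ≈ 0.822.
Interpolate at f ≈ 0.822 with slerp weights a = sin((1−f)δ)/sin δ ≈ 0.207, b = sin(fδ)/sin δ ≈ 0.866.
p = a·p₁ + b·p₂ ≈ (-0.215, -0.857, 0.469); φ = arcsin(p_z) ≈ 27.96°, λ = atan2(p_y, p_x) ≈ -104.11°.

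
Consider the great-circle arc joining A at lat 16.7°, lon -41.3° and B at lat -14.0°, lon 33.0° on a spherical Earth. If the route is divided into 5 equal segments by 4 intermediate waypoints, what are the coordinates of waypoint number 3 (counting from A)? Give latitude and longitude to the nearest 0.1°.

Write both endpoints as unit vectors p₁, p₂ with components (cos φ cos λ, cos φ sin λ, sin φ).
The central angle between the endpoints is δ = arccos(p₁·p₂) ≈ 1.388 rad (79.5°).
Interpolate at f = 3/5 with slerp weights a = sin((1−f)δ)/sin δ ≈ 0.536, b = sin(fδ)/sin δ ≈ 0.752.
p = a·p₁ + b·p₂ ≈ (0.998, 0.059, -0.028); φ = arcsin(p_z) ≈ -1.60°, λ = atan2(p_y, p_x) ≈ 3.37°.

≈ lat -1.6°, lon 3.4°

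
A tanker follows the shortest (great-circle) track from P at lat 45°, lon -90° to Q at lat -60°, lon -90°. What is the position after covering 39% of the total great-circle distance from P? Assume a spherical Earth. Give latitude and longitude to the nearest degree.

≈ lat 4°, lon -90°

Write both endpoints as unit vectors p₁, p₂ with components (cos φ cos λ, cos φ sin λ, sin φ).
The central angle between the endpoints is δ = arccos(p₁·p₂) ≈ 1.833 rad (105.0°).
Interpolate at f = 0.39 with slerp weights a = sin((1−f)δ)/sin δ ≈ 0.931, b = sin(fδ)/sin δ ≈ 0.679.
p = a·p₁ + b·p₂ ≈ (0.000, -0.998, 0.071); φ = arcsin(p_z) ≈ 4.05°, λ = atan2(p_y, p_x) ≈ -90.00°.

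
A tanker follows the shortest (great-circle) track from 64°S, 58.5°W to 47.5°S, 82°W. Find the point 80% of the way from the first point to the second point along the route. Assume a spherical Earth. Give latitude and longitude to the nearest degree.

Convert each endpoint to a unit vector on the sphere (x = cos φ cos λ, y = cos φ sin λ, z = sin φ).
The central angle between the endpoints is δ = arccos(p₁·p₂) ≈ 0.365 rad (20.9°).
Interpolate at f = 0.80 with slerp weights a = sin((1−f)δ)/sin δ ≈ 0.204, b = sin(fδ)/sin δ ≈ 0.806.
p = a·p₁ + b·p₂ ≈ (0.123, -0.616, -0.778); φ = arcsin(p_z) ≈ -51.10°, λ = atan2(p_y, p_x) ≈ -78.74°.

≈ 51°S, 79°W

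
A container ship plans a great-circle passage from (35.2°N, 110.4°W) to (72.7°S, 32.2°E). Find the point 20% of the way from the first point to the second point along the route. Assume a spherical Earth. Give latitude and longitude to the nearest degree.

≈ (8°N, 103°W)

Write both endpoints as unit vectors p₁, p₂ with components (cos φ cos λ, cos φ sin λ, sin φ).
The central angle between the endpoints is δ = arccos(p₁·p₂) ≈ 2.409 rad (138.0°).
Interpolate at f = 0.20 with slerp weights a = sin((1−f)δ)/sin δ ≈ 1.401, b = sin(fδ)/sin δ ≈ 0.693.
p = a·p₁ + b·p₂ ≈ (-0.225, -0.963, 0.146); φ = arcsin(p_z) ≈ 8.41°, λ = atan2(p_y, p_x) ≈ -103.13°.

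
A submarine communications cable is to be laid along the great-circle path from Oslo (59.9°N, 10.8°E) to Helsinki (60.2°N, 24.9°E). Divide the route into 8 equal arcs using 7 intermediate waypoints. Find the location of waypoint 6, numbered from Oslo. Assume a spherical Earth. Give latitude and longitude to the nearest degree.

Convert each endpoint to a unit vector on the sphere (x = cos φ cos λ, y = cos φ sin λ, z = sin φ).
The central angle between the endpoints is δ = arccos(p₁·p₂) ≈ 0.123 rad (7.0°).
Interpolate at f = 6/8 with slerp weights a = sin((1−f)δ)/sin δ ≈ 0.251, b = sin(fδ)/sin δ ≈ 0.751.
p = a·p₁ + b·p₂ ≈ (0.462, 0.181, 0.868); φ = arcsin(p_z) ≈ 60.27°, λ = atan2(p_y, p_x) ≈ 21.36°.

≈ 60°N, 21°E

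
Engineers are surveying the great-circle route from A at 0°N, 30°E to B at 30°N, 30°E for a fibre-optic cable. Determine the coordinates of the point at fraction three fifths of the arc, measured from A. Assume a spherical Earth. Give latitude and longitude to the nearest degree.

From cos δ = sin φ₁ sin φ₂ + cos φ₁ cos φ₂ cos Δλ, the central angle is δ ≈ 0.524 rad (30.0°).
Interpolate at f = 3/5 with slerp weights a = sin((1−f)δ)/sin δ ≈ 0.416, b = sin(fδ)/sin δ ≈ 0.618.
p = a·p₁ + b·p₂ ≈ (0.824, 0.476, 0.309); φ = arcsin(p_z) ≈ 18.00°, λ = atan2(p_y, p_x) ≈ 30.00°.

≈ 18°N, 30°E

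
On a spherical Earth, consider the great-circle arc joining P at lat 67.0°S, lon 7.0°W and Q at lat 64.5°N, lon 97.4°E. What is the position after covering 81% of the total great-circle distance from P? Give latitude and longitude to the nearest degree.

≈ lat 41°N, lon 68°E

Write both endpoints as unit vectors p₁, p₂ with components (cos φ cos λ, cos φ sin λ, sin φ).
The central angle between the endpoints is δ = arccos(p₁·p₂) ≈ 2.631 rad (150.8°).
Interpolate at f = 0.81 with slerp weights a = sin((1−f)δ)/sin δ ≈ 0.982, b = sin(fδ)/sin δ ≈ 1.734.
p = a·p₁ + b·p₂ ≈ (0.285, 0.694, 0.662); φ = arcsin(p_z) ≈ 41.43°, λ = atan2(p_y, p_x) ≈ 67.69°.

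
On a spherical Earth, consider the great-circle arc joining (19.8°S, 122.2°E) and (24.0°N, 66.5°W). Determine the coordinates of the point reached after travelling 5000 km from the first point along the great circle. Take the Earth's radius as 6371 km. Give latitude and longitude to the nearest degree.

≈ (5°N, 161°E)

Write both endpoints as unit vectors p₁, p₂ with components (cos φ cos λ, cos φ sin λ, sin φ).
The central angle between the endpoints is δ = arccos(p₁·p₂) ≈ 2.983 rad (170.9°). The total great-circle distance is δ·R ≈ 2.983 × 6371 ≈ 19004 km, so the target fraction is f = 5000/19004 ≈ 0.263.
Interpolate at f ≈ 0.263 with slerp weights a = sin((1−f)δ)/sin δ ≈ 5.121, b = sin(fδ)/sin δ ≈ 4.470.
p = a·p₁ + b·p₂ ≈ (-0.939, 0.333, 0.083); φ = arcsin(p_z) ≈ 4.78°, λ = atan2(p_y, p_x) ≈ 160.51°.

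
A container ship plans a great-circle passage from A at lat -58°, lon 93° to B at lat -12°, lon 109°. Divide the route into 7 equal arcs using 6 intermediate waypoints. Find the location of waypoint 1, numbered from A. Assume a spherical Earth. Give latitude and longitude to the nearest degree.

≈ lat -52°, lon 97°

Convert each endpoint to a unit vector on the sphere (x = cos φ cos λ, y = cos φ sin λ, z = sin φ).
The central angle between the endpoints is δ = arccos(p₁·p₂) ≈ 0.830 rad (47.6°).
Interpolate at f = 1/7 with slerp weights a = sin((1−f)δ)/sin δ ≈ 0.885, b = sin(fδ)/sin δ ≈ 0.160.
p = a·p₁ + b·p₂ ≈ (-0.076, 0.617, -0.784); φ = arcsin(p_z) ≈ -51.60°, λ = atan2(p_y, p_x) ≈ 96.99°.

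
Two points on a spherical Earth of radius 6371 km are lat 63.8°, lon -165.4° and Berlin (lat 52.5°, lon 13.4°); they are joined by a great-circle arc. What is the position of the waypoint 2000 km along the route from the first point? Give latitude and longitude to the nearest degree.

Convert each endpoint to a unit vector on the sphere (x = cos φ cos λ, y = cos φ sin λ, z = sin φ).
The central angle between the endpoints is δ = arccos(p₁·p₂) ≈ 1.112 rad (63.7°). The total great-circle distance is δ·R ≈ 1.112 × 6371 ≈ 7083 km, so the target fraction is f = 2000/7083 ≈ 0.282.
Interpolate at f ≈ 0.282 with slerp weights a = sin((1−f)δ)/sin δ ≈ 0.798, b = sin(fδ)/sin δ ≈ 0.344.
p = a·p₁ + b·p₂ ≈ (-0.137, -0.040, 0.990); φ = arcsin(p_z) ≈ 81.78°, λ = atan2(p_y, p_x) ≈ -163.64°.

≈ lat 82°, lon -164°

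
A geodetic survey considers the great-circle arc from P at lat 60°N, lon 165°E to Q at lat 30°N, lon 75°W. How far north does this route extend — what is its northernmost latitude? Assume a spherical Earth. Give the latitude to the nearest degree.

The great circle lies in the plane with unit normal n̂ = (p₁ × p₂)/|p₁ × p₂|.
Here n̂_z ≈ +0.384; the vertex latitude is φ_max = arccos|n̂_z| ≈ 67.4°.
Check via Clairaut: cos φ_max = |cos φ₁| · sin C = cos(60.0°)·sin(50.2°) ≈ 0.384, again giving ≈ 67.4°.

≈ 67°N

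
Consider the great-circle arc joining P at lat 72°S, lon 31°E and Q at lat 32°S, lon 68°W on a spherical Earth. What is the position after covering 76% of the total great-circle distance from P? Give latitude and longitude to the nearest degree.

≈ lat 46°S, lon 61°W

Convert each endpoint to a unit vector on the sphere (x = cos φ cos λ, y = cos φ sin λ, z = sin φ).
The central angle between the endpoints is δ = arccos(p₁·p₂) ≈ 1.089 rad (62.4°).
Interpolate at f = 0.76 with slerp weights a = sin((1−f)δ)/sin δ ≈ 0.292, b = sin(fδ)/sin δ ≈ 0.831.
p = a·p₁ + b·p₂ ≈ (0.341, -0.607, -0.718); φ = arcsin(p_z) ≈ -45.87°, λ = atan2(p_y, p_x) ≈ -60.66°.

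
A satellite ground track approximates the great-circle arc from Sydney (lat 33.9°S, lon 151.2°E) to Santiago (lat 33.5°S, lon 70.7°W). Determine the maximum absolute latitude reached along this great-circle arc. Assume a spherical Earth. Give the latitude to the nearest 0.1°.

The great circle lies in the plane with unit normal n̂ = (p₁ × p₂)/|p₁ × p₂|.
Here n̂_z ≈ +0.472; the vertex latitude is φ_max = arccos|n̂_z| ≈ 61.8°.
Check via Clairaut: cos φ_max = |cos φ₁| · sin C = cos(33.9°)·sin(145.3°) ≈ 0.472, again giving ≈ 61.8°.

≈ 61.8°S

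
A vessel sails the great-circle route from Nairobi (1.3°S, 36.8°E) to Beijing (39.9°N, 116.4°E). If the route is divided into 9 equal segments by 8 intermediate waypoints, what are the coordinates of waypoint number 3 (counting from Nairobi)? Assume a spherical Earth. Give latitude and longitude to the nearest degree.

≈ 16°N, 58°E

Write both endpoints as unit vectors p₁, p₂ with components (cos φ cos λ, cos φ sin λ, sin φ).
The central angle between the endpoints is δ = arccos(p₁·p₂) ≈ 1.447 rad (82.9°).
Interpolate at f = 3/9 with slerp weights a = sin((1−f)δ)/sin δ ≈ 0.828, b = sin(fδ)/sin δ ≈ 0.467.
p = a·p₁ + b·p₂ ≈ (0.503, 0.817, 0.281); φ = arcsin(p_z) ≈ 16.32°, λ = atan2(p_y, p_x) ≈ 58.36°.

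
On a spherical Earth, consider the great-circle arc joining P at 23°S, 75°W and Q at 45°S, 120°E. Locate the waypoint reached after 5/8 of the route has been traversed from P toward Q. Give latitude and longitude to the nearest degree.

Convert each endpoint to a unit vector on the sphere (x = cos φ cos λ, y = cos φ sin λ, z = sin φ).
The central angle between the endpoints is δ = arccos(p₁·p₂) ≈ 1.931 rad (110.6°).
Interpolate at f = 5/8 with slerp weights a = sin((1−f)δ)/sin δ ≈ 0.708, b = sin(fδ)/sin δ ≈ 0.999.
p = a·p₁ + b·p₂ ≈ (-0.184, -0.018, -0.983); φ = arcsin(p_z) ≈ -79.32°, λ = atan2(p_y, p_x) ≈ -174.45°.

≈ 79°S, 174°W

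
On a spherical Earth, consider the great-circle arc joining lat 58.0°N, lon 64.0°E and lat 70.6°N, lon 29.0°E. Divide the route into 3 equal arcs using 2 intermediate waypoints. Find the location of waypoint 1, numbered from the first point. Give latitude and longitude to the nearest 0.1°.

≈ lat 63.0°N, lon 55.8°E

Write both endpoints as unit vectors p₁, p₂ with components (cos φ cos λ, cos φ sin λ, sin φ).
The central angle between the endpoints is δ = arccos(p₁·p₂) ≈ 0.336 rad (19.3°).
Interpolate at f = 1/3 with slerp weights a = sin((1−f)δ)/sin δ ≈ 0.674, b = sin(fδ)/sin δ ≈ 0.339.
p = a·p₁ + b·p₂ ≈ (0.255, 0.375, 0.891); φ = arcsin(p_z) ≈ 63.01°, λ = atan2(p_y, p_x) ≈ 55.82°.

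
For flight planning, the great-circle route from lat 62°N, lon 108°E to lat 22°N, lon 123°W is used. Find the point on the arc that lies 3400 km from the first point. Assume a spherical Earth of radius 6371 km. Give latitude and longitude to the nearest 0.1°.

≈ lat 67.7°N, lon 176.3°W

Convert each endpoint to a unit vector on the sphere (x = cos φ cos λ, y = cos φ sin λ, z = sin φ).
The central angle between the endpoints is δ = arccos(p₁·p₂) ≈ 1.514 rad (86.7°). The total great-circle distance is δ·R ≈ 1.514 × 6371 ≈ 9645 km, so the target fraction is f = 3400/9645 ≈ 0.353.
Interpolate at f ≈ 0.353 with slerp weights a = sin((1−f)δ)/sin δ ≈ 0.832, b = sin(fδ)/sin δ ≈ 0.510.
p = a·p₁ + b·p₂ ≈ (-0.378, -0.025, 0.925); φ = arcsin(p_z) ≈ 67.74°, λ = atan2(p_y, p_x) ≈ -176.26°.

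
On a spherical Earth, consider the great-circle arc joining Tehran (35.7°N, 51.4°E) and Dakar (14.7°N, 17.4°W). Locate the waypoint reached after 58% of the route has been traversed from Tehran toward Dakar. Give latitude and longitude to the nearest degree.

Convert each endpoint to a unit vector on the sphere (x = cos φ cos λ, y = cos φ sin λ, z = sin φ).
The central angle between the endpoints is δ = arccos(p₁·p₂) ≈ 1.124 rad (64.4°).
Interpolate at f = 0.58 with slerp weights a = sin((1−f)δ)/sin δ ≈ 0.504, b = sin(fδ)/sin δ ≈ 0.673.
p = a·p₁ + b·p₂ ≈ (0.876, 0.125, 0.465); φ = arcsin(p_z) ≈ 27.71°, λ = atan2(p_y, p_x) ≈ 8.14°.

≈ 28°N, 8°E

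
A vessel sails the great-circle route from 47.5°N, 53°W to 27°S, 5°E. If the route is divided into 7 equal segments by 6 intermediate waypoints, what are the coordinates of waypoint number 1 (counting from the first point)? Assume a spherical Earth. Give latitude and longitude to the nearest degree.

≈ 38°N, 41°W

The haversine formula gives a central angle δ ≈ 1.587 rad (90.9°) between the endpoints.
Interpolate at f = 1/7 with slerp weights a = sin((1−f)δ)/sin δ ≈ 0.978, b = sin(fδ)/sin δ ≈ 0.225.
p = a·p₁ + b·p₂ ≈ (0.597, -0.510, 0.619); φ = arcsin(p_z) ≈ 38.24°, λ = atan2(p_y, p_x) ≈ -40.51°.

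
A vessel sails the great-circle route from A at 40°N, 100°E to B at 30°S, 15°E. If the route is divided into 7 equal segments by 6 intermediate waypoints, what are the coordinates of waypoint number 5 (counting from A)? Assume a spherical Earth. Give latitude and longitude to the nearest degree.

≈ 10°S, 39°E

Convert each endpoint to a unit vector on the sphere (x = cos φ cos λ, y = cos φ sin λ, z = sin φ).
The central angle between the endpoints is δ = arccos(p₁·p₂) ≈ 1.838 rad (105.3°).
Interpolate at f = 5/7 with slerp weights a = sin((1−f)δ)/sin δ ≈ 0.520, b = sin(fδ)/sin δ ≈ 1.002.
p = a·p₁ + b·p₂ ≈ (0.769, 0.617, -0.167); φ = arcsin(p_z) ≈ -9.62°, λ = atan2(p_y, p_x) ≈ 38.71°.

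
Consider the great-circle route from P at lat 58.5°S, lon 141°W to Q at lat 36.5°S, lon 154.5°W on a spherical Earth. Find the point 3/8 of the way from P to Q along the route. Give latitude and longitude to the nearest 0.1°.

≈ lat 50.4°S, lon 147.5°W

Write both endpoints as unit vectors p₁, p₂ with components (cos φ cos λ, cos φ sin λ, sin φ).
The central angle between the endpoints is δ = arccos(p₁·p₂) ≈ 0.414 rad (23.7°).
Interpolate at f = 3/8 with slerp weights a = sin((1−f)δ)/sin δ ≈ 0.636, b = sin(fδ)/sin δ ≈ 0.384.
p = a·p₁ + b·p₂ ≈ (-0.537, -0.342, -0.771); φ = arcsin(p_z) ≈ -50.44°, λ = atan2(p_y, p_x) ≈ -147.50°.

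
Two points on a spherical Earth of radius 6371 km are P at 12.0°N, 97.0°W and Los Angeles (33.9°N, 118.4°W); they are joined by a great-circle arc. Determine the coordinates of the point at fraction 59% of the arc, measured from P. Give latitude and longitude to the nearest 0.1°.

≈ 25.3°N, 108.7°W

From cos δ = sin φ₁ sin φ₂ + cos φ₁ cos φ₂ cos Δλ, the central angle is δ ≈ 0.512 rad (29.3°).
Interpolate at f = 0.59 with slerp weights a = sin((1−f)δ)/sin δ ≈ 0.425, b = sin(fδ)/sin δ ≈ 0.607.
p = a·p₁ + b·p₂ ≈ (-0.290, -0.856, 0.427); φ = arcsin(p_z) ≈ 25.28°, λ = atan2(p_y, p_x) ≈ -108.74°.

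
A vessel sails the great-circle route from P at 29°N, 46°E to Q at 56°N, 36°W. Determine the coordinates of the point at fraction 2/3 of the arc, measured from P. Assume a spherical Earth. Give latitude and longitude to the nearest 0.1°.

≈ 54.5°N, 0.6°E

Write both endpoints as unit vectors p₁, p₂ with components (cos φ cos λ, cos φ sin λ, sin φ).
The central angle between the endpoints is δ = arccos(p₁·p₂) ≈ 1.082 rad (62.0°).
Interpolate at f = 2/3 with slerp weights a = sin((1−f)δ)/sin δ ≈ 0.400, b = sin(fδ)/sin δ ≈ 0.748.
p = a·p₁ + b·p₂ ≈ (0.581, 0.006, 0.814); φ = arcsin(p_z) ≈ 54.47°, λ = atan2(p_y, p_x) ≈ 0.55°.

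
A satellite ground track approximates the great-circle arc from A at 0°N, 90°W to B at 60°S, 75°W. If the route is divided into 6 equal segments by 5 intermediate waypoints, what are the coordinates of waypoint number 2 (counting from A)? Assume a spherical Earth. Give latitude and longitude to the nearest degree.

≈ 20°S, 87°W

Write both endpoints as unit vectors p₁, p₂ with components (cos φ cos λ, cos φ sin λ, sin φ).
The central angle between the endpoints is δ = arccos(p₁·p₂) ≈ 1.067 rad (61.1°).
Interpolate at f = 2/6 with slerp weights a = sin((1−f)δ)/sin δ ≈ 0.745, b = sin(fδ)/sin δ ≈ 0.398.
p = a·p₁ + b·p₂ ≈ (0.051, -0.937, -0.344); φ = arcsin(p_z) ≈ -20.14°, λ = atan2(p_y, p_x) ≈ -86.86°.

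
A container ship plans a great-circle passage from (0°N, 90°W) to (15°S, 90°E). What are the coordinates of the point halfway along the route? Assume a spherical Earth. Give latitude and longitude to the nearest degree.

≈ (83°S, 90°W)

Convert each endpoint to a unit vector on the sphere (x = cos φ cos λ, y = cos φ sin λ, z = sin φ).
The central angle between the endpoints is δ = arccos(p₁·p₂) ≈ 2.880 rad (165.0°).
Interpolate at f = 1/2 with slerp weights a = sin((1−f)δ)/sin δ ≈ 3.831, b = sin(fδ)/sin δ ≈ 3.831.
p = a·p₁ + b·p₂ ≈ (0.000, -0.131, -0.991); φ = arcsin(p_z) ≈ -82.50°, λ = atan2(p_y, p_x) ≈ -90.00°.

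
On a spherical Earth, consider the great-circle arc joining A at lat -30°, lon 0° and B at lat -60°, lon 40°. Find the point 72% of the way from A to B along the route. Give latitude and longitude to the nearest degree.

≈ lat -53°, lon 24°

The haversine formula gives a central angle δ ≈ 0.700 rad (40.1°) between the endpoints.
Interpolate at f = 0.72 with slerp weights a = sin((1−f)δ)/sin δ ≈ 0.302, b = sin(fδ)/sin δ ≈ 0.750.
p = a·p₁ + b·p₂ ≈ (0.549, 0.241, -0.800); φ = arcsin(p_z) ≈ -53.17°, λ = atan2(p_y, p_x) ≈ 23.70°.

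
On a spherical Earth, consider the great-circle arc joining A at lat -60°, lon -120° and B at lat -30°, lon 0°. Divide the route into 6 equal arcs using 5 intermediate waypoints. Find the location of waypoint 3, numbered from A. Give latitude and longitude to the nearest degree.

≈ lat -61°, lon -35°

The haversine formula gives a central angle δ ≈ 1.353 rad (77.5°) between the endpoints.
Interpolate at f = 3/6 with slerp weights a = sin((1−f)δ)/sin δ ≈ 0.641, b = sin(fδ)/sin δ ≈ 0.641.
p = a·p₁ + b·p₂ ≈ (0.395, -0.278, -0.876); φ = arcsin(p_z) ≈ -61.14°, λ = atan2(p_y, p_x) ≈ -35.10°.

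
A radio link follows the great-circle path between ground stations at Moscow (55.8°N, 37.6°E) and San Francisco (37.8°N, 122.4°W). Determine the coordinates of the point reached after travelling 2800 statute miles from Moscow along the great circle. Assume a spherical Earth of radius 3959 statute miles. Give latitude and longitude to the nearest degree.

≈ (79°N, 79°W)

The haversine formula gives a central angle δ ≈ 1.481 rad (84.9°) between the endpoints. The total great-circle distance is δ·R ≈ 1.481 × 3959 ≈ 5864 mi, so the target fraction is f = 2800/5864 ≈ 0.478.
Interpolate at f ≈ 0.478 with slerp weights a = sin((1−f)δ)/sin δ ≈ 0.702, b = sin(fδ)/sin δ ≈ 0.652.
p = a·p₁ + b·p₂ ≈ (0.036, -0.195, 0.980); φ = arcsin(p_z) ≈ 78.58°, λ = atan2(p_y, p_x) ≈ -79.43°.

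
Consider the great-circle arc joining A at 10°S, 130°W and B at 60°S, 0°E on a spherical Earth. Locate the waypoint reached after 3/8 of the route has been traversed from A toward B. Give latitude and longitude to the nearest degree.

Convert each endpoint to a unit vector on the sphere (x = cos φ cos λ, y = cos φ sin λ, z = sin φ).
The central angle between the endpoints is δ = arccos(p₁·p₂) ≈ 1.738 rad (99.6°).
Interpolate at f = 3/8 with slerp weights a = sin((1−f)δ)/sin δ ≈ 0.897, b = sin(fδ)/sin δ ≈ 0.615.
p = a·p₁ + b·p₂ ≈ (-0.260, -0.677, -0.688); φ = arcsin(p_z) ≈ -43.51°, λ = atan2(p_y, p_x) ≈ -111.05°.

≈ 44°S, 111°W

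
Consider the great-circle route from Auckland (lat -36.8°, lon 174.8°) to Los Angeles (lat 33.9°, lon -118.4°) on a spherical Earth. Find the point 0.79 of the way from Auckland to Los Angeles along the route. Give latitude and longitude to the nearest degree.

≈ lat 20°, lon -134°

Write both endpoints as unit vectors p₁, p₂ with components (cos φ cos λ, cos φ sin λ, sin φ).
The central angle between the endpoints is δ = arccos(p₁·p₂) ≈ 1.643 rad (94.1°).
Interpolate at f = 0.79 with slerp weights a = sin((1−f)δ)/sin δ ≈ 0.339, b = sin(fδ)/sin δ ≈ 0.966.
p = a·p₁ + b·p₂ ≈ (-0.652, -0.680, 0.335); φ = arcsin(p_z) ≈ 19.60°, λ = atan2(p_y, p_x) ≈ -133.76°.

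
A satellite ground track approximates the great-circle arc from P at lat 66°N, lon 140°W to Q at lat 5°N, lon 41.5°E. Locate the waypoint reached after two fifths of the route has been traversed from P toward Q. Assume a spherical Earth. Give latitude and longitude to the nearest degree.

Write both endpoints as unit vectors p₁, p₂ with components (cos φ cos λ, cos φ sin λ, sin φ).
The central angle between the endpoints is δ = arccos(p₁·p₂) ≈ 1.902 rad (109.0°).
Interpolate at f = 2/5 with slerp weights a = sin((1−f)δ)/sin δ ≈ 0.962, b = sin(fδ)/sin δ ≈ 0.729.
p = a·p₁ + b·p₂ ≈ (0.245, 0.230, 0.942); φ = arcsin(p_z) ≈ 70.39°, λ = atan2(p_y, p_x) ≈ 43.25°.

≈ lat 70°N, lon 43°E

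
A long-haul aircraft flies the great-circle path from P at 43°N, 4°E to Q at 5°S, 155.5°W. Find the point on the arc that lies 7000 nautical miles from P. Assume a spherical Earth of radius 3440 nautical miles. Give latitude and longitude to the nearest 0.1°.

≈ 14.7°N, 147.3°W

Write both endpoints as unit vectors p₁, p₂ with components (cos φ cos λ, cos φ sin λ, sin φ).
The central angle between the endpoints is δ = arccos(p₁·p₂) ≈ 2.407 rad (137.9°). The total great-circle distance is δ·R ≈ 2.407 × 3440 ≈ 8279 nmi, so the target fraction is f = 7000/8279 ≈ 0.846.
Interpolate at f ≈ 0.846 with slerp weights a = sin((1−f)δ)/sin δ ≈ 0.542, b = sin(fδ)/sin δ ≈ 1.334.
p = a·p₁ + b·p₂ ≈ (-0.814, -0.523, 0.253); φ = arcsin(p_z) ≈ 14.67°, λ = atan2(p_y, p_x) ≈ -147.25°.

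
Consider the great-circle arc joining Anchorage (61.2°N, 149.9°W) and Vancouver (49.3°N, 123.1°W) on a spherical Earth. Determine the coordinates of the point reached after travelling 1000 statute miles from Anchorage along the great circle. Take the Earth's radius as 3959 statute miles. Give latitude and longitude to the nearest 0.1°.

From cos δ = sin φ₁ sin φ₂ + cos φ₁ cos φ₂ cos Δλ, the central angle is δ ≈ 0.334 rad (19.1°). The total great-circle distance is δ·R ≈ 0.334 × 3959 ≈ 1322 mi, so the target fraction is f = 1000/1322 ≈ 0.756.
Interpolate at f ≈ 0.756 with slerp weights a = sin((1−f)δ)/sin δ ≈ 0.248, b = sin(fδ)/sin δ ≈ 0.763.
p = a·p₁ + b·p₂ ≈ (-0.375, -0.476, 0.795); φ = arcsin(p_z) ≈ 52.68°, λ = atan2(p_y, p_x) ≈ -128.20°.

≈ 52.7°N, 128.2°W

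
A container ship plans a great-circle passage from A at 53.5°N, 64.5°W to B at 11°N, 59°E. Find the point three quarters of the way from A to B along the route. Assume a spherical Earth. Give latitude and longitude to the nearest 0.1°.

Write both endpoints as unit vectors p₁, p₂ with components (cos φ cos λ, cos φ sin λ, sin φ).
The central angle between the endpoints is δ = arccos(p₁·p₂) ≈ 1.740 rad (99.7°).
Interpolate at f = 3/4 with slerp weights a = sin((1−f)δ)/sin δ ≈ 0.428, b = sin(fδ)/sin δ ≈ 0.979.
p = a·p₁ + b·p₂ ≈ (0.604, 0.594, 0.531); φ = arcsin(p_z) ≈ 32.05°, λ = atan2(p_y, p_x) ≈ 44.51°.

≈ 32.0°N, 44.5°E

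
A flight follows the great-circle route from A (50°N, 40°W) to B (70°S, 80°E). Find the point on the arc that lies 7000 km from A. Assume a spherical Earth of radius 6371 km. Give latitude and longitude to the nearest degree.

≈ (8°S, 11°W)

Write both endpoints as unit vectors p₁, p₂ with components (cos φ cos λ, cos φ sin λ, sin φ).
The central angle between the endpoints is δ = arccos(p₁·p₂) ≈ 2.549 rad (146.1°). The total great-circle distance is δ·R ≈ 2.549 × 6371 ≈ 16243 km, so the target fraction is f = 7000/16243 ≈ 0.431.
Interpolate at f ≈ 0.431 with slerp weights a = sin((1−f)δ)/sin δ ≈ 1.779, b = sin(fδ)/sin δ ≈ 1.596.
p = a·p₁ + b·p₂ ≈ (0.971, -0.197, -0.137); φ = arcsin(p_z) ≈ -7.87°, λ = atan2(p_y, p_x) ≈ -11.50°.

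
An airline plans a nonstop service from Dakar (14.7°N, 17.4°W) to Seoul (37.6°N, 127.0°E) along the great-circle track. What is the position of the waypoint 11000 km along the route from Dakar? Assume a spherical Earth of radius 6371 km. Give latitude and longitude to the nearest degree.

≈ (51°N, 108°E)

Convert each endpoint to a unit vector on the sphere (x = cos φ cos λ, y = cos φ sin λ, z = sin φ).
The central angle between the endpoints is δ = arccos(p₁·p₂) ≈ 2.058 rad (117.9°). The total great-circle distance is δ·R ≈ 2.058 × 6371 ≈ 13113 km, so the target fraction is f = 11000/13113 ≈ 0.839.
Interpolate at f ≈ 0.839 with slerp weights a = sin((1−f)δ)/sin δ ≈ 0.368, b = sin(fδ)/sin δ ≈ 1.118.
p = a·p₁ + b·p₂ ≈ (-0.193, 0.601, 0.776); φ = arcsin(p_z) ≈ 50.87°, λ = atan2(p_y, p_x) ≈ 107.81°.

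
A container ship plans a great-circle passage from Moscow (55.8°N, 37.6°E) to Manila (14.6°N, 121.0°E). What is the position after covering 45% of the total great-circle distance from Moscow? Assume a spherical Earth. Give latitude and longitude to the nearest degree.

≈ 45°N, 89°E

Write both endpoints as unit vectors p₁, p₂ with components (cos φ cos λ, cos φ sin λ, sin φ).
The central angle between the endpoints is δ = arccos(p₁·p₂) ≈ 1.296 rad (74.3°).
Interpolate at f = 0.45 with slerp weights a = sin((1−f)δ)/sin δ ≈ 0.680, b = sin(fδ)/sin δ ≈ 0.572.
p = a·p₁ + b·p₂ ≈ (0.017, 0.708, 0.706); φ = arcsin(p_z) ≈ 44.93°, λ = atan2(p_y, p_x) ≈ 88.59°.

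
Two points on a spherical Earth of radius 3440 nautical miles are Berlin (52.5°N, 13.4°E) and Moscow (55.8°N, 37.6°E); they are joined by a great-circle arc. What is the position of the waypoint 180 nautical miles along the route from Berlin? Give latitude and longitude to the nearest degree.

Convert each endpoint to a unit vector on the sphere (x = cos φ cos λ, y = cos φ sin λ, z = sin φ).
The central angle between the endpoints is δ = arccos(p₁·p₂) ≈ 0.253 rad (14.5°). The total great-circle distance is δ·R ≈ 0.253 × 3440 ≈ 869 nmi, so the target fraction is f = 180/869 ≈ 0.207.
Interpolate at f ≈ 0.207 with slerp weights a = sin((1−f)δ)/sin δ ≈ 0.796, b = sin(fδ)/sin δ ≈ 0.209.
p = a·p₁ + b·p₂ ≈ (0.565, 0.184, 0.805); φ = arcsin(p_z) ≈ 53.57°, λ = atan2(p_y, p_x) ≈ 18.06°.

≈ 54°N, 18°E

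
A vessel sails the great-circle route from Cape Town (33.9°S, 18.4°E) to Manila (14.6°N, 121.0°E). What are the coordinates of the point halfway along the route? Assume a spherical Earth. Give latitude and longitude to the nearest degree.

≈ 15°S, 75°E

Write both endpoints as unit vectors p₁, p₂ with components (cos φ cos λ, cos φ sin λ, sin φ).
The central angle between the endpoints is δ = arccos(p₁·p₂) ≈ 1.892 rad (108.4°).
Interpolate at f = 1/2 with slerp weights a = sin((1−f)δ)/sin δ ≈ 0.855, b = sin(fδ)/sin δ ≈ 0.855.
p = a·p₁ + b·p₂ ≈ (0.247, 0.933, -0.261); φ = arcsin(p_z) ≈ -15.15°, λ = atan2(p_y, p_x) ≈ 75.16°.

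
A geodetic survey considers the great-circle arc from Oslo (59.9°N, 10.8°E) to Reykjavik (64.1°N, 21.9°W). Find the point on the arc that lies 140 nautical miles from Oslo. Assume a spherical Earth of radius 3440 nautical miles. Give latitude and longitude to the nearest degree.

Convert each endpoint to a unit vector on the sphere (x = cos φ cos λ, y = cos φ sin λ, z = sin φ).
The central angle between the endpoints is δ = arccos(p₁·p₂) ≈ 0.274 rad (15.7°). The total great-circle distance is δ·R ≈ 0.274 × 3440 ≈ 944 nmi, so the target fraction is f = 140/944 ≈ 0.148.
Interpolate at f ≈ 0.148 with slerp weights a = sin((1−f)δ)/sin δ ≈ 0.855, b = sin(fδ)/sin δ ≈ 0.150.
p = a·p₁ + b·p₂ ≈ (0.482, 0.056, 0.874); φ = arcsin(p_z) ≈ 60.98°, λ = atan2(p_y, p_x) ≈ 6.61°.

≈ (61°N, 7°E)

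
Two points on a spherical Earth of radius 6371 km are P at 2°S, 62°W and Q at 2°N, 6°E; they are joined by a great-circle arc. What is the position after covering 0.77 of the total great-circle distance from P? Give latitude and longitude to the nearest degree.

≈ 1°N, 10°W

Write both endpoints as unit vectors p₁, p₂ with components (cos φ cos λ, cos φ sin λ, sin φ).
The central angle between the endpoints is δ = arccos(p₁·p₂) ≈ 1.189 rad (68.1°).
Interpolate at f = 0.77 with slerp weights a = sin((1−f)δ)/sin δ ≈ 0.291, b = sin(fδ)/sin δ ≈ 0.854.
p = a·p₁ + b·p₂ ≈ (0.986, -0.168, 0.020); φ = arcsin(p_z) ≈ 1.13°, λ = atan2(p_y, p_x) ≈ -9.65°.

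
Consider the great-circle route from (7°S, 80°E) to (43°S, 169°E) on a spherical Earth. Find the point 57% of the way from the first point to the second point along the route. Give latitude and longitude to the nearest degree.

Write both endpoints as unit vectors p₁, p₂ with components (cos φ cos λ, cos φ sin λ, sin φ).
The central angle between the endpoints is δ = arccos(p₁·p₂) ≈ 1.475 rad (84.5°).
Interpolate at f = 0.57 with slerp weights a = sin((1−f)δ)/sin δ ≈ 0.595, b = sin(fδ)/sin δ ≈ 0.749.
p = a·p₁ + b·p₂ ≈ (-0.435, 0.686, -0.583); φ = arcsin(p_z) ≈ -35.66°, λ = atan2(p_y, p_x) ≈ 122.36°.

≈ (36°S, 122°E)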